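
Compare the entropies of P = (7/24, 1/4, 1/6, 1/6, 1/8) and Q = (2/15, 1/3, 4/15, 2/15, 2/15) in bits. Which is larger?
P

Computing entropies in bits:
H(P) = 2.2551
H(Q) = 2.1996

Distribution P has higher entropy.

Intuition: The distribution closer to uniform (more spread out) has higher entropy.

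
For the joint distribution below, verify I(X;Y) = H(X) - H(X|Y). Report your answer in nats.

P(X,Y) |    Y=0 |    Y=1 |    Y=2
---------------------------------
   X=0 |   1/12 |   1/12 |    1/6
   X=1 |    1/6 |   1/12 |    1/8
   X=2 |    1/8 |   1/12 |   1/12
I(X;Y) = 0.0231 nats

Mutual information has multiple equivalent forms:
- I(X;Y) = H(X) - H(X|Y)
- I(X;Y) = H(Y) - H(Y|X)
- I(X;Y) = H(X) + H(Y) - H(X,Y)

Computing all quantities:
H(X) = 1.0934, H(Y) = 1.0822, H(X,Y) = 2.1525
H(X|Y) = 1.0703, H(Y|X) = 1.0591

Verification:
H(X) - H(X|Y) = 1.0934 - 1.0703 = 0.0231
H(Y) - H(Y|X) = 1.0822 - 1.0591 = 0.0231
H(X) + H(Y) - H(X,Y) = 1.0934 + 1.0822 - 2.1525 = 0.0231

All forms give I(X;Y) = 0.0231 nats. ✓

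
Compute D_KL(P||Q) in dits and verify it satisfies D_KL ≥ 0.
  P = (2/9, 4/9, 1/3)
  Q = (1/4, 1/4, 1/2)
0.0410 dits

KL divergence satisfies the Gibbs inequality: D_KL(P||Q) ≥ 0 for all distributions P, Q.

D_KL(P||Q) = Σ p(x) log(p(x)/q(x))
Term by term:
  x=0: 2/9 × log_10[(2/9)/(1/4)] = -0.0114
  x=1: 4/9 × log_10[(4/9)/(1/4)] = 0.1111
  x=2: 1/3 × log_10[(1/3)/(1/2)] = -0.0587
D_KL(P||Q) = 0.0410 dits

D_KL(P||Q) = 0.0410 ≥ 0 ✓

This non-negativity is a fundamental property: relative entropy cannot be negative because it measures how different Q is from P.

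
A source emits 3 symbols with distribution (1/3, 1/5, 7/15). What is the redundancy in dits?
0.0238 dits

Redundancy measures how far a source is from maximum entropy:
R = H_max - H(X)

Maximum entropy for 3 symbols: H_max = log_10(3) = 0.4771 dits
Actual entropy: H(X) = 0.4533 dits
Redundancy: R = 0.4771 - 0.4533 = 0.0238 dits

This redundancy represents potential for compression: the source could be compressed by 0.0238 dits per symbol.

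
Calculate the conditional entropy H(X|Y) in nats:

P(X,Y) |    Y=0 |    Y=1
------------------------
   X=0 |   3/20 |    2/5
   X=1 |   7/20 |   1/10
0.5556 nats

Using the chain rule: H(X|Y) = H(X,Y) - H(Y)

First, compute H(X,Y) = 1.2488 nats

Marginal P(Y) = (1/2, 1/2)
H(Y) = 0.6931 nats

H(X|Y) = H(X,Y) - H(Y) = 1.2488 - 0.6931 = 0.5556 nats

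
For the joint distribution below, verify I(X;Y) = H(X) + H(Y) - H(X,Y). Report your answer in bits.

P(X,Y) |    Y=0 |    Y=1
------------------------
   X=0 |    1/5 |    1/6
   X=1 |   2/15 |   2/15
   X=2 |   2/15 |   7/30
I(X;Y) = 0.0189 bits

Mutual information has multiple equivalent forms:
- I(X;Y) = H(X) - H(X|Y)
- I(X;Y) = H(Y) - H(Y|X)
- I(X;Y) = H(X) + H(Y) - H(X,Y)

Computing all quantities:
H(X) = 1.5700, H(Y) = 0.9968, H(X,Y) = 2.5479
H(X|Y) = 1.5511, H(Y|X) = 0.9779

Verification:
H(X) - H(X|Y) = 1.5700 - 1.5511 = 0.0189
H(Y) - H(Y|X) = 0.9968 - 0.9779 = 0.0189
H(X) + H(Y) - H(X,Y) = 1.5700 + 0.9968 - 2.5479 = 0.0189

All forms give I(X;Y) = 0.0189 bits. ✓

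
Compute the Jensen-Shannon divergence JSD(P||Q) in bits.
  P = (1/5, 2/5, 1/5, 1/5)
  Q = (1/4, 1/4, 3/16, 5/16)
0.0237 bits

Jensen-Shannon divergence is:
JSD(P||Q) = 0.5 × D_KL(P||M) + 0.5 × D_KL(Q||M)
where M = 0.5 × (P + Q) is the mixture distribution.

M = 0.5 × (1/5, 2/5, 1/5, 1/5) + 0.5 × (1/4, 1/4, 3/16, 5/16) = (9/40, 13/40, 0.19375, 0.25625)

D_KL(P||M) = 0.0235 bits
D_KL(Q||M) = 0.0240 bits

JSD(P||Q) = 0.5 × 0.0235 + 0.5 × 0.0240 = 0.0237 bits

Unlike KL divergence, JSD is symmetric and bounded: 0 ≤ JSD ≤ log(2).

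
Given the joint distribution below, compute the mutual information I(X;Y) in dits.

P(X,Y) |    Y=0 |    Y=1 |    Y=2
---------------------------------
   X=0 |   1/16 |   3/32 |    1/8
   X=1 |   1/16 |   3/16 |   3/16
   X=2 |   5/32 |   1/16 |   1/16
0.0322 dits

Mutual information: I(X;Y) = H(X) + H(Y) - H(X,Y)

Marginals:
P(X) = (9/32, 7/16, 9/32), H(X) = 0.4670 dits
P(Y) = (9/32, 11/32, 3/8), H(Y) = 0.4741 dits

Joint entropy: H(X,Y) = 0.9089 dits

I(X;Y) = 0.4670 + 0.4741 - 0.9089 = 0.0322 dits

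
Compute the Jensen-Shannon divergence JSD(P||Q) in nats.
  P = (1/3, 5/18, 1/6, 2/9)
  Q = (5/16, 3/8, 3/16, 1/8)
0.0110 nats

Jensen-Shannon divergence is:
JSD(P||Q) = 0.5 × D_KL(P||M) + 0.5 × D_KL(Q||M)
where M = 0.5 × (P + Q) is the mixture distribution.

M = 0.5 × (1/3, 5/18, 1/6, 2/9) + 0.5 × (5/16, 3/8, 3/16, 1/8) = (0.322917, 0.326389, 0.177083, 0.173611)

D_KL(P||M) = 0.0105 nats
D_KL(Q||M) = 0.0115 nats

JSD(P||Q) = 0.5 × 0.0105 + 0.5 × 0.0115 = 0.0110 nats

Unlike KL divergence, JSD is symmetric and bounded: 0 ≤ JSD ≤ log(2).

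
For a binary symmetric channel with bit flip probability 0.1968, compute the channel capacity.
0.2845 bits

For a binary symmetric channel (BSC) with error probability p:
Capacity C = 1 - H(p) bits per symbol

where H(p) = -p log₂(p) - (1-p) log₂(1-p) is the binary entropy function.

H(0.1968) = 0.7155 bits
C = 1 - 0.7155 = 0.2845 bits per symbol

This means we can reliably transmit up to 0.2845 bits of information per channel use.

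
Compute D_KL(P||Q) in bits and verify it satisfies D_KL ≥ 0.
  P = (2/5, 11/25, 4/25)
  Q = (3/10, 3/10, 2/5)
0.1976 bits

KL divergence satisfies the Gibbs inequality: D_KL(P||Q) ≥ 0 for all distributions P, Q.

D_KL(P||Q) = Σ p(x) log(p(x)/q(x))
Term by term:
  x=0: 2/5 × log_2[(2/5)/(3/10)] = 0.1660
  x=1: 11/25 × log_2[(11/25)/(3/10)] = 0.2431
  x=2: 4/25 × log_2[(4/25)/(2/5)] = -0.2115
D_KL(P||Q) = 0.1976 bits

D_KL(P||Q) = 0.1976 ≥ 0 ✓

This non-negativity is a fundamental property: relative entropy cannot be negative because it measures how different Q is from P.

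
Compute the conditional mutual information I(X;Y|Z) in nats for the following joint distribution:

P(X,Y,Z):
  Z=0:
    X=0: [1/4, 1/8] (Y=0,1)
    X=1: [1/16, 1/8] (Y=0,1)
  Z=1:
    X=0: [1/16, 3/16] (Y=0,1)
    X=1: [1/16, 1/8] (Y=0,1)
0.0302 nats

Conditional mutual information: I(X;Y|Z) = H(X|Z) + H(Y|Z) - H(X,Y|Z)

H(Z) = 0.6853
H(X,Z) = 1.3421 → H(X|Z) = 0.6568
H(Y,Z) = 1.3335 → H(Y|Z) = 0.6482
H(X,Y,Z) = 1.9601 → H(X,Y|Z) = 1.2748

I(X;Y|Z) = 0.6568 + 0.6482 - 1.2748 = 0.0302 nats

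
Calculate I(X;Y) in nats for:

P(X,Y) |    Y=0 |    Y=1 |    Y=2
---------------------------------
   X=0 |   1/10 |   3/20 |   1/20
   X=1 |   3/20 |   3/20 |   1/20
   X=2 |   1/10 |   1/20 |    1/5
0.1067 nats

Mutual information: I(X;Y) = H(X) + H(Y) - H(X,Y)

Marginals:
P(X) = (3/10, 7/20, 7/20), H(X) = 1.0961 nats
P(Y) = (7/20, 7/20, 3/10), H(Y) = 1.0961 nats

Joint entropy: H(X,Y) = 2.0855 nats

I(X;Y) = 1.0961 + 1.0961 - 2.0855 = 0.1067 nats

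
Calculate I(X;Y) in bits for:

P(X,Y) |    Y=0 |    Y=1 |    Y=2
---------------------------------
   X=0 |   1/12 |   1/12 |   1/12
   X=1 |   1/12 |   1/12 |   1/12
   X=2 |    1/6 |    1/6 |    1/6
0.0000 bits

Mutual information: I(X;Y) = H(X) + H(Y) - H(X,Y)

Marginals:
P(X) = (1/4, 1/4, 1/2), H(X) = 1.5000 bits
P(Y) = (1/3, 1/3, 1/3), H(Y) = 1.5850 bits

Joint entropy: H(X,Y) = 3.0850 bits

I(X;Y) = 1.5000 + 1.5850 - 3.0850 = 0.0000 bits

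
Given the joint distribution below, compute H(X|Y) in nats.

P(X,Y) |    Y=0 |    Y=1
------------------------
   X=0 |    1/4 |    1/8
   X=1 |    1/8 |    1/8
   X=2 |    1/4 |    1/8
1.0713 nats

Using the chain rule: H(X|Y) = H(X,Y) - H(Y)

First, compute H(X,Y) = 1.7329 nats

Marginal P(Y) = (5/8, 3/8)
H(Y) = 0.6616 nats

H(X|Y) = H(X,Y) - H(Y) = 1.7329 - 0.6616 = 1.0713 nats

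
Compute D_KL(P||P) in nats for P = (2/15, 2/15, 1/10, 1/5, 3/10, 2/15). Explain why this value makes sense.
0.0000 nats

KL divergence satisfies the Gibbs inequality: D_KL(P||Q) ≥ 0 for all distributions P, Q.

D_KL(P||Q) = Σ p(x) log(p(x)/q(x))
Each term is p(x) × log_e(p(x)/p(x)) = p(x) × log_e(1) = 0, so the sum is 0.
D_KL(P||Q) = 0.0000 nats

When P = Q, the KL divergence is exactly 0, as there is no 'divergence' between identical distributions.

This non-negativity is a fundamental property: relative entropy cannot be negative because it measures how different Q is from P.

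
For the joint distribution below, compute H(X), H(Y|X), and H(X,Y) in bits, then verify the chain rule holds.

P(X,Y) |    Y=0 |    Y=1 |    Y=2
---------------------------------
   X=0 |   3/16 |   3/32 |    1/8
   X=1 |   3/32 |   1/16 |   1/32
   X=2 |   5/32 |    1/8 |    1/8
H(X,Y) = 3.0428, H(X) = 1.5087, H(Y|X) = 1.5341 (all in bits)

Chain rule: H(X,Y) = H(X) + H(Y|X)

Left side — joint entropy directly:
H(X,Y) = -Σ p(x,y) log p(x,y) = 3.0428 bits

Right side — compute H(Y|X) from the conditional distributions:
P(X) = (13/32, 3/16, 13/32), so H(X) = 1.5087 bits
H(Y|X) = Σ_x P(X=x) · H(Y|X=x):
  P(Y|X=0) = (6/13, 3/13, 4/13), H(Y|X=0) = 1.5262, weight P(X=0) = 13/32
  P(Y|X=1) = (1/2, 1/3, 1/6), H(Y|X=1) = 1.4591, weight P(X=1) = 3/16
  P(Y|X=2) = (5/13, 4/13, 4/13), H(Y|X=2) = 1.5766, weight P(X=2) = 13/32
H(Y|X) = 1.5341 bits

H(X) + H(Y|X) = 1.5087 + 1.5341 = 3.0428 bits

Both sides equal 3.0428 bits. ✓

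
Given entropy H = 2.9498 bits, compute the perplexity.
7.7264

Perplexity is 2^H (or exp(H) for natural log).

H = 2.9498 bits
Perplexity = 2^2.9498 = 7.7264

Interpretation: The model's uncertainty is equivalent to choosing uniformly among 7.7 options.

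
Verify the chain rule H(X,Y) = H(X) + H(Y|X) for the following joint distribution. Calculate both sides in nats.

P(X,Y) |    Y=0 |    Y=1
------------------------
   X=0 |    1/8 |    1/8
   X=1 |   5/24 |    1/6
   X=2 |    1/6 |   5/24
H(X,Y) = 1.7707, H(X) = 1.0822, H(Y|X) = 0.6885 (all in nats)

Chain rule: H(X,Y) = H(X) + H(Y|X)

Left side — joint entropy directly:
H(X,Y) = -Σ p(x,y) log p(x,y) = 1.7707 nats

Right side — compute H(Y|X) from the conditional distributions:
P(X) = (1/4, 3/8, 3/8), so H(X) = 1.0822 nats
H(Y|X) = Σ_x P(X=x) · H(Y|X=x):
  P(Y|X=0) = (1/2, 1/2), H(Y|X=0) = 0.6931, weight P(X=0) = 1/4
  P(Y|X=1) = (5/9, 4/9), H(Y|X=1) = 0.6870, weight P(X=1) = 3/8
  P(Y|X=2) = (4/9, 5/9), H(Y|X=2) = 0.6870, weight P(X=2) = 3/8
H(Y|X) = 0.6885 nats

H(X) + H(Y|X) = 1.0822 + 0.6885 = 1.7707 nats

Both sides equal 1.7707 nats. ✓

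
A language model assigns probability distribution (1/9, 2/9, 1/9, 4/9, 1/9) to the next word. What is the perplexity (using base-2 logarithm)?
4.1664

Perplexity is 2^H (or exp(H) for natural log).

First, H = -Σ p log p = 2.0588 bits
Perplexity = 2^2.0588 = 4.1664

Interpretation: The model's uncertainty is equivalent to choosing uniformly among 4.2 options.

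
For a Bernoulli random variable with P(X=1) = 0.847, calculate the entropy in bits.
0.6173 bits

The binary entropy function is:
H(p) = -p log(p) - (1-p) log(1-p)

H(0.847) = -0.847 × log_2(0.847) - 0.153 × log_2(0.153)
H(0.847) = 0.6173 bits

Note: Binary entropy is maximized at p=0.5 (H=1 bit) and minimized at p=0 or p=1 (H=0).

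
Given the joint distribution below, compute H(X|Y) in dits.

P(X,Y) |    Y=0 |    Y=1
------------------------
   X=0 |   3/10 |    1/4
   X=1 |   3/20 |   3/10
0.2890 dits

Using the chain rule: H(X|Y) = H(X,Y) - H(Y)

First, compute H(X,Y) = 0.5878 dits

Marginal P(Y) = (9/20, 11/20)
H(Y) = 0.2989 dits

H(X|Y) = H(X,Y) - H(Y) = 0.5878 - 0.2989 = 0.2890 dits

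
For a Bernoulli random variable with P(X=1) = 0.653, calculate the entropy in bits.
0.9314 bits

The binary entropy function is:
H(p) = -p log(p) - (1-p) log(1-p)

H(0.653) = -0.653 × log_2(0.653) - 0.347 × log_2(0.347)
H(0.653) = 0.9314 bits

Note: Binary entropy is maximized at p=0.5 (H=1 bit) and minimized at p=0 or p=1 (H=0).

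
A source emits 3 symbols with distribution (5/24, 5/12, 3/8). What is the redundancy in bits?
0.0566 bits

Redundancy measures how far a source is from maximum entropy:
R = H_max - H(X)

Maximum entropy for 3 symbols: H_max = log_2(3) = 1.5850 bits
Actual entropy: H(X) = 1.5284 bits
Redundancy: R = 1.5850 - 1.5284 = 0.0566 bits

This redundancy represents potential for compression: the source could be compressed by 0.0566 bits per symbol.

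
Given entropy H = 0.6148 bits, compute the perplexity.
1.5313

Perplexity is 2^H (or exp(H) for natural log).

H = 0.6148 bits
Perplexity = 2^0.6148 = 1.5313

Interpretation: The model's uncertainty is equivalent to choosing uniformly among 1.5 options.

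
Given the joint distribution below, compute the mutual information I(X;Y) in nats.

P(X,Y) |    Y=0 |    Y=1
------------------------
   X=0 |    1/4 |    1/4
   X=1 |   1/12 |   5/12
0.0647 nats

Mutual information: I(X;Y) = H(X) + H(Y) - H(X,Y)

Marginals:
P(X) = (1/2, 1/2), H(X) = 0.6931 nats
P(Y) = (1/3, 2/3), H(Y) = 0.6365 nats

Joint entropy: H(X,Y) = 1.2650 nats

I(X;Y) = 0.6931 + 0.6365 - 1.2650 = 0.0647 nats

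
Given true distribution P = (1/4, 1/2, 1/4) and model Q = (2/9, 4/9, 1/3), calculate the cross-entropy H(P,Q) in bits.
1.5237 bits

Cross-entropy: H(P,Q) = -Σ p(x) log q(x)

Alternatively: H(P,Q) = H(P) + D_KL(P||Q)
H(P) = 1.5000 bits
D_KL(P||Q) = 0.0237 bits

H(P,Q) = 1.5000 + 0.0237 = 1.5237 bits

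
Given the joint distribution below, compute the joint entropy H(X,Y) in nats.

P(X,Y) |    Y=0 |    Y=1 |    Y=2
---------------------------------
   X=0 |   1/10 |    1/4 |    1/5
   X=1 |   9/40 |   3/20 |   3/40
1.7132 nats

Joint entropy is H(X,Y) = -Σ_{x,y} p(x,y) log p(x,y).

Summing over all non-zero entries:
H(X,Y) = -[1/10·log_e(1/10) + 1/4·log_e(1/4) + 1/5·log_e(1/5) + 9/40·log_e(9/40) + 3/20·log_e(3/20) + 3/40·log_e(3/40)]
H(X,Y) = 1.7132 nats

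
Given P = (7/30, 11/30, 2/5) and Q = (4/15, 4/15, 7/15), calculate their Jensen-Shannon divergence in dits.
0.0025 dits

Jensen-Shannon divergence is:
JSD(P||Q) = 0.5 × D_KL(P||M) + 0.5 × D_KL(Q||M)
where M = 0.5 × (P + Q) is the mixture distribution.

M = 0.5 × (7/30, 11/30, 2/5) + 0.5 × (4/15, 4/15, 7/15) = (1/4, 0.316667, 13/30)

D_KL(P||M) = 0.0024 dits
D_KL(Q||M) = 0.0026 dits

JSD(P||Q) = 0.5 × 0.0024 + 0.5 × 0.0026 = 0.0025 dits

Unlike KL divergence, JSD is symmetric and bounded: 0 ≤ JSD ≤ log(2).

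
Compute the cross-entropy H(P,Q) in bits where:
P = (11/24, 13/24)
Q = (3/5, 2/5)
1.0538 bits

Cross-entropy: H(P,Q) = -Σ p(x) log q(x)

Alternatively: H(P,Q) = H(P) + D_KL(P||Q)
H(P) = 0.9950 bits
D_KL(P||Q) = 0.0588 bits

H(P,Q) = 0.9950 + 0.0588 = 1.0538 bits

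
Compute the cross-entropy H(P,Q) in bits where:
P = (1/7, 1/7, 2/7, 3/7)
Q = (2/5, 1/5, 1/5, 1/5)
2.1791 bits

Cross-entropy: H(P,Q) = -Σ p(x) log q(x)

Alternatively: H(P,Q) = H(P) + D_KL(P||Q)
H(P) = 1.8424 bits
D_KL(P||Q) = 0.3367 bits

H(P,Q) = 1.8424 + 0.3367 = 2.1791 bits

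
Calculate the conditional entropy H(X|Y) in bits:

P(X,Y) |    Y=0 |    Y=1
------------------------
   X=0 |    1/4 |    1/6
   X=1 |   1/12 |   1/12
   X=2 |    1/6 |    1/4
1.4591 bits

Using the chain rule: H(X|Y) = H(X,Y) - H(Y)

First, compute H(X,Y) = 2.4591 bits

Marginal P(Y) = (1/2, 1/2)
H(Y) = 1.0000 bits

H(X|Y) = H(X,Y) - H(Y) = 2.4591 - 1.0000 = 1.4591 bits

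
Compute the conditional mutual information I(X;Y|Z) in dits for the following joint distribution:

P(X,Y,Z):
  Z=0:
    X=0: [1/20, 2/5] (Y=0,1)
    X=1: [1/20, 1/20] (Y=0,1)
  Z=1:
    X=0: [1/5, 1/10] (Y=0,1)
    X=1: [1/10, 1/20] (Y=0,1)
0.0150 dits

Conditional mutual information: I(X;Y|Z) = H(X|Z) + H(Y|Z) - H(X,Y|Z)

H(Z) = 0.2989
H(X,Z) = 0.5365 → H(X|Z) = 0.2376
H(Y,Z) = 0.5365 → H(Y|Z) = 0.2376
H(X,Y,Z) = 0.7592 → H(X,Y|Z) = 0.4603

I(X;Y|Z) = 0.2376 + 0.2376 - 0.4603 = 0.0150 dits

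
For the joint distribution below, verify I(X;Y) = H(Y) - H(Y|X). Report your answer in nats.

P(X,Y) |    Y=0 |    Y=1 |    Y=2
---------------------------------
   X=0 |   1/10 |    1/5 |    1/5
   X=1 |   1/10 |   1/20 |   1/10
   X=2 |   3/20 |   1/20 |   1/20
I(X;Y) = 0.0673 nats

Mutual information has multiple equivalent forms:
- I(X;Y) = H(X) - H(X|Y)
- I(X;Y) = H(Y) - H(Y|X)
- I(X;Y) = H(X) + H(Y) - H(X,Y)

Computing all quantities:
H(X) = 1.0397, H(Y) = 1.0961, H(X,Y) = 2.0685
H(X|Y) = 0.9724, H(Y|X) = 1.0288

Verification:
H(X) - H(X|Y) = 1.0397 - 0.9724 = 0.0673
H(Y) - H(Y|X) = 1.0961 - 1.0288 = 0.0673
H(X) + H(Y) - H(X,Y) = 1.0397 + 1.0961 - 2.0685 = 0.0673

All forms give I(X;Y) = 0.0673 nats. ✓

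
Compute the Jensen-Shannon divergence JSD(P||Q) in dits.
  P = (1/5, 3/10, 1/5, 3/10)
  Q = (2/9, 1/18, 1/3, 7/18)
0.0251 dits

Jensen-Shannon divergence is:
JSD(P||Q) = 0.5 × D_KL(P||M) + 0.5 × D_KL(Q||M)
where M = 0.5 × (P + Q) is the mixture distribution.

M = 0.5 × (1/5, 3/10, 1/5, 3/10) + 0.5 × (2/9, 1/18, 1/3, 7/18) = (0.211111, 0.177778, 4/15, 0.344444)

D_KL(P||M) = 0.0205 dits
D_KL(Q||M) = 0.0297 dits

JSD(P||Q) = 0.5 × 0.0205 + 0.5 × 0.0297 = 0.0251 dits

Unlike KL divergence, JSD is symmetric and bounded: 0 ≤ JSD ≤ log(2).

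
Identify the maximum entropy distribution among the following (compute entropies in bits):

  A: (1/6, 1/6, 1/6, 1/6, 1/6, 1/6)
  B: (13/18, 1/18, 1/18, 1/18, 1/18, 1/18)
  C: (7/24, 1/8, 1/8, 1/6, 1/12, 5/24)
A

For a discrete distribution over n outcomes, entropy is maximized by the uniform distribution.

Computing entropies:
H(A) = 2.5850 bits
H(B) = 1.4974 bits
H(C) = 2.4695 bits

The uniform distribution (where all probabilities equal 1/6) achieves the maximum entropy of log_2(6) = 2.5850 bits.

Distribution A has the highest entropy.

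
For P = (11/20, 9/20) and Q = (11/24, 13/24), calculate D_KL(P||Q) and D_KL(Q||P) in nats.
D_KL(P||Q) = 0.0168, D_KL(Q||P) = 0.0169

KL divergence is not symmetric: D_KL(P||Q) ≠ D_KL(Q||P) in general.

D_KL(P||Q) = 0.0168 nats
D_KL(Q||P) = 0.0169 nats

No, they are not equal!

This asymmetry is why KL divergence is not a true distance metric.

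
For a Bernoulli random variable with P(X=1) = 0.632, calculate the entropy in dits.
0.2857 dits

The binary entropy function is:
H(p) = -p log(p) - (1-p) log(1-p)

H(0.632) = -0.632 × log_10(0.632) - 0.368 × log_10(0.368)
H(0.632) = 0.2857 dits

Note: Binary entropy is maximized at p=0.5 (H=1 bit) and minimized at p=0 or p=1 (H=0).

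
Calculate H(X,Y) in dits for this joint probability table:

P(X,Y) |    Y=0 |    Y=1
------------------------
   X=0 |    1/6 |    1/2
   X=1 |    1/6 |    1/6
0.5396 dits

Joint entropy is H(X,Y) = -Σ_{x,y} p(x,y) log p(x,y).

Summing over all non-zero entries:
H(X,Y) = -[1/6·log_10(1/6) + 1/2·log_10(1/2) + 1/6·log_10(1/6) + 1/6·log_10(1/6)]
H(X,Y) = 0.5396 dits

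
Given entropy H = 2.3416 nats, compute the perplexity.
10.3979

Perplexity is e^H (or exp(H) for natural log).

H = 2.3416 nats
Perplexity = e^2.3416 = 10.3979

Interpretation: The model's uncertainty is equivalent to choosing uniformly among 10.4 options.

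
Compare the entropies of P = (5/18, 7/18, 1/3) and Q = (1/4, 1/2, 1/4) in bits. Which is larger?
P

Computing entropies in bits:
H(P) = 1.5715
H(Q) = 1.5000

Distribution P has higher entropy.

Intuition: The distribution closer to uniform (more spread out) has higher entropy.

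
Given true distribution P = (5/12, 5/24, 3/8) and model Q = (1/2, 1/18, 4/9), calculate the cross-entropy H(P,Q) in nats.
1.1951 nats

Cross-entropy: H(P,Q) = -Σ p(x) log q(x)

Alternatively: H(P,Q) = H(P) + D_KL(P||Q)
H(P) = 1.0594 nats
D_KL(P||Q) = 0.1357 nats

H(P,Q) = 1.0594 + 0.1357 = 1.1951 nats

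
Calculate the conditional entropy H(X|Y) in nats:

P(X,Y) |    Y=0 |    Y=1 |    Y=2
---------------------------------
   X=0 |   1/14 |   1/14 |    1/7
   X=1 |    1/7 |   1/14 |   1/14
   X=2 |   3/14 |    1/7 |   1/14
1.0276 nats

Using the chain rule: H(X|Y) = H(X,Y) - H(Y)

First, compute H(X,Y) = 2.1066 nats

Marginal P(Y) = (3/7, 2/7, 2/7)
H(Y) = 1.0790 nats

H(X|Y) = H(X,Y) - H(Y) = 2.1066 - 1.0790 = 1.0276 nats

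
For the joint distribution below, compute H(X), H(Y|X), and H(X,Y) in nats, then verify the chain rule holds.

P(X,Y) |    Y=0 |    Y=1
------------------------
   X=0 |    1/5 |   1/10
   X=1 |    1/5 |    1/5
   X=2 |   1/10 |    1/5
H(X,Y) = 1.7481, H(X) = 1.0889, H(Y|X) = 0.6592 (all in nats)

Chain rule: H(X,Y) = H(X) + H(Y|X)

Left side — joint entropy directly:
H(X,Y) = -Σ p(x,y) log p(x,y) = 1.7481 nats

Right side — compute H(Y|X) from the conditional distributions:
P(X) = (3/10, 2/5, 3/10), so H(X) = 1.0889 nats
H(Y|X) = Σ_x P(X=x) · H(Y|X=x):
  P(Y|X=0) = (2/3, 1/3), H(Y|X=0) = 0.6365, weight P(X=0) = 3/10
  P(Y|X=1) = (1/2, 1/2), H(Y|X=1) = 0.6931, weight P(X=1) = 2/5
  P(Y|X=2) = (1/3, 2/3), H(Y|X=2) = 0.6365, weight P(X=2) = 3/10
H(Y|X) = 0.6592 nats

H(X) + H(Y|X) = 1.0889 + 0.6592 = 1.7481 nats

Both sides equal 1.7481 nats. ✓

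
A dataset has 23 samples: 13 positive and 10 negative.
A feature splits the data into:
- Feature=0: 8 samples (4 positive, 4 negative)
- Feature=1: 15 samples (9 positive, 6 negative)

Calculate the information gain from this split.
0.0066 bits

Information Gain = H(Y) - H(Y|Feature)

Before split:
P(positive) = 13/23 = 0.5652
H(Y) = 0.9877 bits

After split:
Feature=0: H = 1.0000 bits (weight = 8/23)
Feature=1: H = 0.9710 bits (weight = 15/23)
H(Y|Feature) = (8/23)×1.0000 + (15/23)×0.9710 = 0.9811 bits

Information Gain = 0.9877 - 0.9811 = 0.0066 bits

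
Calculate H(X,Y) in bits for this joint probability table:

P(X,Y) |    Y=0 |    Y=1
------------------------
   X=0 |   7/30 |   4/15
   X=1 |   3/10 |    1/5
1.9839 bits

Joint entropy is H(X,Y) = -Σ_{x,y} p(x,y) log p(x,y).

Summing over all non-zero entries:
H(X,Y) = -[7/30·log_2(7/30) + 4/15·log_2(4/15) + 3/10·log_2(3/10) + 1/5·log_2(1/5)]
H(X,Y) = 1.9839 bits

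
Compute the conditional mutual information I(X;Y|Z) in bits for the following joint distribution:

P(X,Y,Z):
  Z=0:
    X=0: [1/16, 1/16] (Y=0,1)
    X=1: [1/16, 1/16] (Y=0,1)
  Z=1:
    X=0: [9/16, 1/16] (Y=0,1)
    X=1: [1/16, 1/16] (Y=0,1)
0.0694 bits

Conditional mutual information: I(X;Y|Z) = H(X|Z) + H(Y|Z) - H(X,Y|Z)

H(Z) = 0.8113
H(X,Z) = 1.5488 → H(X|Z) = 0.7375
H(Y,Z) = 1.5488 → H(Y|Z) = 0.7375
H(X,Y,Z) = 2.2169 → H(X,Y|Z) = 1.4056

I(X;Y|Z) = 0.7375 + 0.7375 - 1.4056 = 0.0694 bits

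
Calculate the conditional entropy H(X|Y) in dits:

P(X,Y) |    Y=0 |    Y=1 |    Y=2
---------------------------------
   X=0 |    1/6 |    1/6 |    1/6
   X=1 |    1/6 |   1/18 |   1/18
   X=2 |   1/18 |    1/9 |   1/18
0.4307 dits

Using the chain rule: H(X|Y) = H(X,Y) - H(Y)

First, compute H(X,Y) = 0.9037 dits

Marginal P(Y) = (7/18, 1/3, 5/18)
H(Y) = 0.4731 dits

H(X|Y) = H(X,Y) - H(Y) = 0.9037 - 0.4731 = 0.4307 dits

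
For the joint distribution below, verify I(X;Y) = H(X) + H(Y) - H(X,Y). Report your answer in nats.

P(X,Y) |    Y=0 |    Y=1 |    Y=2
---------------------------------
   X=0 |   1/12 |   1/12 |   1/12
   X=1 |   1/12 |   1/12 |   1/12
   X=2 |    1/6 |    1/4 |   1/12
I(X;Y) = 0.0225 nats

Mutual information has multiple equivalent forms:
- I(X;Y) = H(X) - H(X|Y)
- I(X;Y) = H(Y) - H(Y|X)
- I(X;Y) = H(X) + H(Y) - H(X,Y)

Computing all quantities:
H(X) = 1.0397, H(Y) = 1.0776, H(X,Y) = 2.0947
H(X|Y) = 1.0172, H(Y|X) = 1.0550

Verification:
H(X) - H(X|Y) = 1.0397 - 1.0172 = 0.0225
H(Y) - H(Y|X) = 1.0776 - 1.0550 = 0.0225
H(X) + H(Y) - H(X,Y) = 1.0397 + 1.0776 - 2.0947 = 0.0225

All forms give I(X;Y) = 0.0225 nats. ✓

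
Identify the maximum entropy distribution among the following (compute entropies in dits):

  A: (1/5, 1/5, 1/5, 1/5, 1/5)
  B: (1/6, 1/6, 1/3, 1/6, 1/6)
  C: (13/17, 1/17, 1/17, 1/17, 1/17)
A

For a discrete distribution over n outcomes, entropy is maximized by the uniform distribution.

Computing entropies:
H(A) = 0.6990 dits
H(B) = 0.6778 dits
H(C) = 0.3786 dits

The uniform distribution (where all probabilities equal 1/5) achieves the maximum entropy of log_10(5) = 0.6990 dits.

Distribution A has the highest entropy.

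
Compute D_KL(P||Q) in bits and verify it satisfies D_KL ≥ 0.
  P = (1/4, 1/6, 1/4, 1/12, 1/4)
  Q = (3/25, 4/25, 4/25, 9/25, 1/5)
0.3401 bits

KL divergence satisfies the Gibbs inequality: D_KL(P||Q) ≥ 0 for all distributions P, Q.

D_KL(P||Q) = Σ p(x) log(p(x)/q(x))
Term by term:
  x=0: 1/4 × log_2[(1/4)/(3/25)] = 0.2647
  x=1: 1/6 × log_2[(1/6)/(4/25)] = 0.0098
  x=2: 1/4 × log_2[(1/4)/(4/25)] = 0.1610
  x=3: 1/12 × log_2[(1/12)/(9/25)] = -0.1759
  x=4: 1/4 × log_2[(1/4)/(1/5)] = 0.0805
D_KL(P||Q) = 0.3401 bits

D_KL(P||Q) = 0.3401 ≥ 0 ✓

This non-negativity is a fundamental property: relative entropy cannot be negative because it measures how different Q is from P.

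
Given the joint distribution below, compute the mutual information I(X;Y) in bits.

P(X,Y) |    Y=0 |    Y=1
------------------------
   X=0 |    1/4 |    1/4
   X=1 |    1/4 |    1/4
0.0000 bits

Mutual information: I(X;Y) = H(X) + H(Y) - H(X,Y)

Marginals:
P(X) = (1/2, 1/2), H(X) = 1.0000 bits
P(Y) = (1/2, 1/2), H(Y) = 1.0000 bits

Joint entropy: H(X,Y) = 2.0000 bits

I(X;Y) = 1.0000 + 1.0000 - 2.0000 = 0.0000 bits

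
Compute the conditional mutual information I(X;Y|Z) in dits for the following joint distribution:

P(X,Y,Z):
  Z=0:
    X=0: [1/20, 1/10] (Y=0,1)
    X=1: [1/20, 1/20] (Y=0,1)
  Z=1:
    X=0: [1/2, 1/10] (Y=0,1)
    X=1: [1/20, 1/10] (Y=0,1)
0.0315 dits

Conditional mutual information: I(X;Y|Z) = H(X|Z) + H(Y|Z) - H(X,Y|Z)

H(Z) = 0.2442
H(X,Z) = 0.4803 → H(X|Z) = 0.2361
H(Y,Z) = 0.5062 → H(Y|Z) = 0.2620
H(X,Y,Z) = 0.7107 → H(X,Y|Z) = 0.4665

I(X;Y|Z) = 0.2361 + 0.2620 - 0.4665 = 0.0315 dits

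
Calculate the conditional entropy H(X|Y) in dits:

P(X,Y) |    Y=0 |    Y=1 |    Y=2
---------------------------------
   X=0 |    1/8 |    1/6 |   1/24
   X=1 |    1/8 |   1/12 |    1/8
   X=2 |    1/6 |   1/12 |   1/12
0.4574 dits

Using the chain rule: H(X|Y) = H(X,Y) - H(Y)

First, compute H(X,Y) = 0.9253 dits

Marginal P(Y) = (5/12, 1/3, 1/4)
H(Y) = 0.4680 dits

H(X|Y) = H(X,Y) - H(Y) = 0.9253 - 0.4680 = 0.4574 dits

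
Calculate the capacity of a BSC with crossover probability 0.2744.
0.1523 bits

For a binary symmetric channel (BSC) with error probability p:
Capacity C = 1 - H(p) bits per symbol

where H(p) = -p log₂(p) - (1-p) log₂(1-p) is the binary entropy function.

H(0.2744) = 0.8477 bits
C = 1 - 0.8477 = 0.1523 bits per symbol

This means we can reliably transmit up to 0.1523 bits of information per channel use.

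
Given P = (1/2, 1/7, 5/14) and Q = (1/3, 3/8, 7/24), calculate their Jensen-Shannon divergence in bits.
0.0534 bits

Jensen-Shannon divergence is:
JSD(P||Q) = 0.5 × D_KL(P||M) + 0.5 × D_KL(Q||M)
where M = 0.5 × (P + Q) is the mixture distribution.

M = 0.5 × (1/2, 1/7, 5/14) + 0.5 × (1/3, 3/8, 7/24) = (5/12, 0.258929, 0.324405)

D_KL(P||M) = 0.0585 bits
D_KL(Q||M) = 0.0483 bits

JSD(P||Q) = 0.5 × 0.0585 + 0.5 × 0.0483 = 0.0534 bits

Unlike KL divergence, JSD is symmetric and bounded: 0 ≤ JSD ≤ log(2).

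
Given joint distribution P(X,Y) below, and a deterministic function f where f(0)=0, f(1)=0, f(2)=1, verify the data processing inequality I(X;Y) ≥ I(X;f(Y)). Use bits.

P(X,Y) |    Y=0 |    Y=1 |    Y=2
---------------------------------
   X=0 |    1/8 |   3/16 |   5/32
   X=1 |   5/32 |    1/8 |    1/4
I(X;Y) = 0.0245, I(X;f(Y)) = 0.0141, inequality holds: 0.0245 ≥ 0.0141

Data Processing Inequality: For any Markov chain X → Y → Z, we have I(X;Y) ≥ I(X;Z).

Here Z = f(Y) is a deterministic function of Y, forming X → Y → Z.

Original I(X;Y) = 0.0245 bits

After applying f:
P(X,Z) where Z=f(Y):
- P(X,Z=0) = P(X,Y=0) + P(X,Y=1)
- P(X,Z=1) = P(X,Y=2)

I(X;Z) = I(X;f(Y)) = 0.0141 bits

Verification: 0.0245 ≥ 0.0141 ✓

Information cannot be created by processing; the function f can only lose information about X.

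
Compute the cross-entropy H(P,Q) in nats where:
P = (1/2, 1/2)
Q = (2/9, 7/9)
0.8777 nats

Cross-entropy: H(P,Q) = -Σ p(x) log q(x)

Alternatively: H(P,Q) = H(P) + D_KL(P||Q)
H(P) = 0.6931 nats
D_KL(P||Q) = 0.1845 nats

H(P,Q) = 0.6931 + 0.1845 = 0.8777 nats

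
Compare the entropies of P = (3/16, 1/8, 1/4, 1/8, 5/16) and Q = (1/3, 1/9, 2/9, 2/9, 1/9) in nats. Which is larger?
P

Computing entropies in nats:
H(P) = 1.5438
H(Q) = 1.5230

Distribution P has higher entropy.

Intuition: The distribution closer to uniform (more spread out) has higher entropy.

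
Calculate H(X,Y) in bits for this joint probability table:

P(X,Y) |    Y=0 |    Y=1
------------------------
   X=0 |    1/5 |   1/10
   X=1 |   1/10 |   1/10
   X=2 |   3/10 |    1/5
2.4464 bits

Joint entropy is H(X,Y) = -Σ_{x,y} p(x,y) log p(x,y).

Summing over all non-zero entries:
H(X,Y) = -[1/5·log_2(1/5) + 1/10·log_2(1/10) + 1/10·log_2(1/10) + 1/10·log_2(1/10) + 3/10·log_2(3/10) + 1/5·log_2(1/5)]
H(X,Y) = 2.4464 bits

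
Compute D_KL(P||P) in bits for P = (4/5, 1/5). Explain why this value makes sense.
0.0000 bits

KL divergence satisfies the Gibbs inequality: D_KL(P||Q) ≥ 0 for all distributions P, Q.

D_KL(P||Q) = Σ p(x) log(p(x)/q(x))
Each term is p(x) × log_2(p(x)/p(x)) = p(x) × log_2(1) = 0, so the sum is 0.
D_KL(P||Q) = 0.0000 bits

When P = Q, the KL divergence is exactly 0, as there is no 'divergence' between identical distributions.

This non-negativity is a fundamental property: relative entropy cannot be negative because it measures how different Q is from P.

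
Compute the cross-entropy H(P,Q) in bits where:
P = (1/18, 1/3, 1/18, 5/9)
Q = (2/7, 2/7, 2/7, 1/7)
2.3629 bits

Cross-entropy: H(P,Q) = -Σ p(x) log q(x)

Alternatively: H(P,Q) = H(P) + D_KL(P||Q)
H(P) = 1.4628 bits
D_KL(P||Q) = 0.9002 bits

H(P,Q) = 1.4628 + 0.9002 = 2.3629 bits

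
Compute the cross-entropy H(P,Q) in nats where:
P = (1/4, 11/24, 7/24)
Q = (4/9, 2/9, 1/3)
1.2125 nats

Cross-entropy: H(P,Q) = -Σ p(x) log q(x)

Alternatively: H(P,Q) = H(P) + D_KL(P||Q)
H(P) = 1.0635 nats
D_KL(P||Q) = 0.1490 nats

H(P,Q) = 1.0635 + 0.1490 = 1.2125 nats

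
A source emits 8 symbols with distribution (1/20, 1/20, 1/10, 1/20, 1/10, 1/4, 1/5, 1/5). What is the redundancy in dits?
0.0778 dits

Redundancy measures how far a source is from maximum entropy:
R = H_max - H(X)

Maximum entropy for 8 symbols: H_max = log_10(8) = 0.9031 dits
Actual entropy: H(X) = 0.8253 dits
Redundancy: R = 0.9031 - 0.8253 = 0.0778 dits

This redundancy represents potential for compression: the source could be compressed by 0.0778 dits per symbol.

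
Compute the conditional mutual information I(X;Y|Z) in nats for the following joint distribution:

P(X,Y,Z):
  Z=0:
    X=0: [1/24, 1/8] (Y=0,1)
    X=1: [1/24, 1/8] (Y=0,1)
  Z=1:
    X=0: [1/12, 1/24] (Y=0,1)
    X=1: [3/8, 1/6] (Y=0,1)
0.0002 nats

Conditional mutual information: I(X;Y|Z) = H(X|Z) + H(Y|Z) - H(X,Y|Z)

H(Z) = 0.6365
H(X,Z) = 1.1893 → H(X|Z) = 0.5528
H(Y,Z) = 1.2380 → H(Y|Z) = 0.6015
H(X,Y,Z) = 1.7906 → H(X,Y|Z) = 1.1541

I(X;Y|Z) = 0.5528 + 0.6015 - 1.1541 = 0.0002 nats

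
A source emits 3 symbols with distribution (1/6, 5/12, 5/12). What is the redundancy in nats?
0.0704 nats

Redundancy measures how far a source is from maximum entropy:
R = H_max - H(X)

Maximum entropy for 3 symbols: H_max = log_e(3) = 1.0986 nats
Actual entropy: H(X) = 1.0282 nats
Redundancy: R = 1.0986 - 1.0282 = 0.0704 nats

This redundancy represents potential for compression: the source could be compressed by 0.0704 nats per symbol.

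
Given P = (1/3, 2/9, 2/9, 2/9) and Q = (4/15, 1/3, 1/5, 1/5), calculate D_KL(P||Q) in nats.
0.0311 nats

KL divergence: D_KL(P||Q) = Σ p(x) log(p(x)/q(x))

Computing term by term:
  x=0: 1/3 × log_e[(1/3)/(4/15)] = 1/3 × 0.2231 = 0.0744
  x=1: 2/9 × log_e[(2/9)/(1/3)] = 2/9 × -0.4055 = -0.0901
  x=2: 2/9 × log_e[(2/9)/(1/5)] = 2/9 × 0.1054 = 0.0234
  x=3: 2/9 × log_e[(2/9)/(1/5)] = 2/9 × 0.1054 = 0.0234

D_KL(P||Q) = 0.0311 nats

Note: KL divergence is always non-negative and equals 0 iff P = Q.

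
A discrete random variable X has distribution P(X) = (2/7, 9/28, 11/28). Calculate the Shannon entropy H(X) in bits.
1.5722 bits

Shannon entropy is H(X) = -Σ p(x) log p(x).

For P = (2/7, 9/28, 11/28):
H = -2/7 × log_2(2/7) -9/28 × log_2(9/28) -11/28 × log_2(11/28)
H = 1.5722 bits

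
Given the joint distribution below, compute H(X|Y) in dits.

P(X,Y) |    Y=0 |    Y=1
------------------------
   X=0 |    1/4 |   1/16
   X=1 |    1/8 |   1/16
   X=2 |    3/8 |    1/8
0.4423 dits

Using the chain rule: H(X|Y) = H(X,Y) - H(Y)

First, compute H(X,Y) = 0.6865 dits

Marginal P(Y) = (3/4, 1/4)
H(Y) = 0.2442 dits

H(X|Y) = H(X,Y) - H(Y) = 0.6865 - 0.2442 = 0.4423 dits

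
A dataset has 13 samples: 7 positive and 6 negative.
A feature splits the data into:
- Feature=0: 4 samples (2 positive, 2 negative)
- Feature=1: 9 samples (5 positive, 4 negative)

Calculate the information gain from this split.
0.0019 bits

Information Gain = H(Y) - H(Y|Feature)

Before split:
P(positive) = 7/13 = 0.5385
H(Y) = 0.9957 bits

After split:
Feature=0: H = 1.0000 bits (weight = 4/13)
Feature=1: H = 0.9911 bits (weight = 9/13)
H(Y|Feature) = (4/13)×1.0000 + (9/13)×0.9911 = 0.9938 bits

Information Gain = 0.9957 - 0.9938 = 0.0019 bits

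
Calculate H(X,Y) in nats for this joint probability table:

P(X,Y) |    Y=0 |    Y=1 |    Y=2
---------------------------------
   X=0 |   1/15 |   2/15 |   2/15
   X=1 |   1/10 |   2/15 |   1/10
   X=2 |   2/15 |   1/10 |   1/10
2.1762 nats

Joint entropy is H(X,Y) = -Σ_{x,y} p(x,y) log p(x,y).

Summing over all non-zero entries:
H(X,Y) = -[1/15·log_e(1/15) + 2/15·log_e(2/15) + 2/15·log_e(2/15) + 1/10·log_e(1/10) + 2/15·log_e(2/15) + 1/10·log_e(1/10) + 2/15·log_e(2/15) + 1/10·log_e(1/10) + 1/10·log_e(1/10)]
H(X,Y) = 2.1762 nats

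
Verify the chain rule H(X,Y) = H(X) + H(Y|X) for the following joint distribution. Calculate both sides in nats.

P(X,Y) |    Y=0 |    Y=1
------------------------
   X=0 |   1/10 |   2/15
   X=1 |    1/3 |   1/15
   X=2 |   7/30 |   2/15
H(X,Y) = 1.6539, H(X) = 1.0740, H(Y|X) = 0.5799 (all in nats)

Chain rule: H(X,Y) = H(X) + H(Y|X)

Left side — joint entropy directly:
H(X,Y) = -Σ p(x,y) log p(x,y) = 1.6539 nats

Right side — compute H(Y|X) from the conditional distributions:
P(X) = (7/30, 2/5, 11/30), so H(X) = 1.0740 nats
H(Y|X) = Σ_x P(X=x) · H(Y|X=x):
  P(Y|X=0) = (3/7, 4/7), H(Y|X=0) = 0.6829, weight P(X=0) = 7/30
  P(Y|X=1) = (5/6, 1/6), H(Y|X=1) = 0.4506, weight P(X=1) = 2/5
  P(Y|X=2) = (7/11, 4/11), H(Y|X=2) = 0.6555, weight P(X=2) = 11/30
H(Y|X) = 0.5799 nats

H(X) + H(Y|X) = 1.0740 + 0.5799 = 1.6539 nats

Both sides equal 1.6539 nats. ✓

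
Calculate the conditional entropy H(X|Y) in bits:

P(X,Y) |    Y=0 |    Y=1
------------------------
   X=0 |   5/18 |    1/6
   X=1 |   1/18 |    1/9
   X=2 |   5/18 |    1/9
1.4295 bits

Using the chain rule: H(X|Y) = H(X,Y) - H(Y)

First, compute H(X,Y) = 2.3936 bits

Marginal P(Y) = (11/18, 7/18)
H(Y) = 0.9641 bits

H(X|Y) = H(X,Y) - H(Y) = 2.3936 - 0.9641 = 1.4295 bits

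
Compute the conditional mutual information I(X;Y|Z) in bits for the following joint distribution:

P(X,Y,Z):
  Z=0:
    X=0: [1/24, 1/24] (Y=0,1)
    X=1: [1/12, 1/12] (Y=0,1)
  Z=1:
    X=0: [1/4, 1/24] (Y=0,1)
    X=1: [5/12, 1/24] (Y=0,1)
0.0034 bits

Conditional mutual information: I(X;Y|Z) = H(X|Z) + H(Y|Z) - H(X,Y|Z)

H(Z) = 0.8113
H(X,Z) = 1.7639 → H(X|Z) = 0.9526
H(Y,Z) = 1.4387 → H(Y|Z) = 0.6274
H(X,Y,Z) = 2.3879 → H(X,Y|Z) = 1.5766

I(X;Y|Z) = 0.9526 + 0.6274 - 1.5766 = 0.0034 bits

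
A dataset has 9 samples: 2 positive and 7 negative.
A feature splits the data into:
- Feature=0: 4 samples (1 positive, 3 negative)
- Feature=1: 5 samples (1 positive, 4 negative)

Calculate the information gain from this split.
0.0026 bits

Information Gain = H(Y) - H(Y|Feature)

Before split:
P(positive) = 2/9 = 0.2222
H(Y) = 0.7642 bits

After split:
Feature=0: H = 0.8113 bits (weight = 4/9)
Feature=1: H = 0.7219 bits (weight = 5/9)
H(Y|Feature) = (4/9)×0.8113 + (5/9)×0.7219 = 0.7616 bits

Information Gain = 0.7642 - 0.7616 = 0.0026 bits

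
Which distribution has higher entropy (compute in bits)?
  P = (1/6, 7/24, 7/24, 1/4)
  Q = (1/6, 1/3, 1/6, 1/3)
P

Computing entropies in bits:
H(P) = 1.9678
H(Q) = 1.9183

Distribution P has higher entropy.

Intuition: The distribution closer to uniform (more spread out) has higher entropy.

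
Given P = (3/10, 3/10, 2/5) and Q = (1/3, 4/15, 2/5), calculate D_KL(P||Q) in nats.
0.0037 nats

KL divergence: D_KL(P||Q) = Σ p(x) log(p(x)/q(x))

Computing term by term:
  x=0: 3/10 × log_e[(3/10)/(1/3)] = 3/10 × -0.1054 = -0.0316
  x=1: 3/10 × log_e[(3/10)/(4/15)] = 3/10 × 0.1178 = 0.0353
  x=2: 2/5 × log_e[(2/5)/(2/5)] = 2/5 × 0.0000 = 0.0000

D_KL(P||Q) = 0.0037 nats

Note: KL divergence is always non-negative and equals 0 iff P = Q.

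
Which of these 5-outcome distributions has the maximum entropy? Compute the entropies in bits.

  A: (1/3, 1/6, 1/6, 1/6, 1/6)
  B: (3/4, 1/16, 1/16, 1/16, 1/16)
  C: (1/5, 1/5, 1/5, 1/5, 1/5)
C

For a discrete distribution over n outcomes, entropy is maximized by the uniform distribution.

Computing entropies:
H(A) = 2.2516 bits
H(B) = 1.3113 bits
H(C) = 2.3219 bits

The uniform distribution (where all probabilities equal 1/5) achieves the maximum entropy of log_2(5) = 2.3219 bits.

Distribution C has the highest entropy.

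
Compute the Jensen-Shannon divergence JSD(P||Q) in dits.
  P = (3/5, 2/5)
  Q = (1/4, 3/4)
0.0279 dits

Jensen-Shannon divergence is:
JSD(P||Q) = 0.5 × D_KL(P||M) + 0.5 × D_KL(Q||M)
where M = 0.5 × (P + Q) is the mixture distribution.

M = 0.5 × (3/5, 2/5) + 0.5 × (1/4, 3/4) = (17/40, 23/40)

D_KL(P||M) = 0.0268 dits
D_KL(Q||M) = 0.0289 dits

JSD(P||Q) = 0.5 × 0.0268 + 0.5 × 0.0289 = 0.0279 dits

Unlike KL divergence, JSD is symmetric and bounded: 0 ≤ JSD ≤ log(2).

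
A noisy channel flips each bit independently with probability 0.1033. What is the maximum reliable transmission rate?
0.5206 bits

For a binary symmetric channel (BSC) with error probability p:
Capacity C = 1 - H(p) bits per symbol

where H(p) = -p log₂(p) - (1-p) log₂(1-p) is the binary entropy function.

H(0.1033) = 0.4794 bits
C = 1 - 0.4794 = 0.5206 bits per symbol

This means we can reliably transmit up to 0.5206 bits of information per channel use.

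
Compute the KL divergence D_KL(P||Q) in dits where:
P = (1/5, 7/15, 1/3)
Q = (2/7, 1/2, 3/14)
0.0190 dits

KL divergence: D_KL(P||Q) = Σ p(x) log(p(x)/q(x))

Computing term by term:
  x=0: 1/5 × log_10[(1/5)/(2/7)] = 1/5 × -0.1549 = -0.0310
  x=1: 7/15 × log_10[(7/15)/(1/2)] = 7/15 × -0.0300 = -0.0140
  x=2: 1/3 × log_10[(1/3)/(3/14)] = 1/3 × 0.1919 = 0.0640

D_KL(P||Q) = 0.0190 dits

Note: KL divergence is always non-negative and equals 0 iff P = Q.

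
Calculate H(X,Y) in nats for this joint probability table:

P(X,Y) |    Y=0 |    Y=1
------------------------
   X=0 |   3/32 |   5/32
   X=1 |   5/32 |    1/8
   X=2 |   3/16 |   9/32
1.7326 nats

Joint entropy is H(X,Y) = -Σ_{x,y} p(x,y) log p(x,y).

Summing over all non-zero entries:
H(X,Y) = -[3/32·log_e(3/32) + 5/32·log_e(5/32) + 5/32·log_e(5/32) + 1/8·log_e(1/8) + 3/16·log_e(3/16) + 9/32·log_e(9/32)]
H(X,Y) = 1.7326 nats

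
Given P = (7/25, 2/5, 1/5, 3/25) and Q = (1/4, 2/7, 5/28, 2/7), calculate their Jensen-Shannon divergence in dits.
0.0100 dits

Jensen-Shannon divergence is:
JSD(P||Q) = 0.5 × D_KL(P||M) + 0.5 × D_KL(Q||M)
where M = 0.5 × (P + Q) is the mixture distribution.

M = 0.5 × (7/25, 2/5, 1/5, 3/25) + 0.5 × (1/4, 2/7, 5/28, 2/7) = (0.265, 12/35, 0.189286, 0.202857)

D_KL(P||M) = 0.0109 dits
D_KL(Q||M) = 0.0090 dits

JSD(P||Q) = 0.5 × 0.0109 + 0.5 × 0.0090 = 0.0100 dits

Unlike KL divergence, JSD is symmetric and bounded: 0 ≤ JSD ≤ log(2).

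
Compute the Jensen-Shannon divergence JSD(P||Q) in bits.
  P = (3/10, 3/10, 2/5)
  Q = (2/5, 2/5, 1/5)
0.0349 bits

Jensen-Shannon divergence is:
JSD(P||Q) = 0.5 × D_KL(P||M) + 0.5 × D_KL(Q||M)
where M = 0.5 × (P + Q) is the mixture distribution.

M = 0.5 × (3/10, 3/10, 2/5) + 0.5 × (2/5, 2/5, 1/5) = (7/20, 7/20, 3/10)

D_KL(P||M) = 0.0326 bits
D_KL(Q||M) = 0.0371 bits

JSD(P||Q) = 0.5 × 0.0326 + 0.5 × 0.0371 = 0.0349 bits

Unlike KL divergence, JSD is symmetric and bounded: 0 ≤ JSD ≤ log(2).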